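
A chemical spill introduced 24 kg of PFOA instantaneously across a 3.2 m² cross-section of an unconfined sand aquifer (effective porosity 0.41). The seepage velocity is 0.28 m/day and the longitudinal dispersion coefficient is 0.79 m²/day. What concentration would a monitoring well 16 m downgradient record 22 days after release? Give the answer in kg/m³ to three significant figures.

0.307 kg/m³

For an instantaneous plane source, C(x,t) = M/(n_e·A·√(4πDt)) · exp(−(x−vt)²/(4Dt)), with n_e·A the pore (flow) area.
Plume center vt = 0.28 × 22 = 6.16 m, so the well at 16 m is 9.84 m downgradient of the peak.
√(4πDt) = 14.78 m, giving peak height M/(n_e·A·√(4πDt)) = 24/(0.41 × 3.2 × 14.78) = 1.238 kg/m³.
(x−vt)²/(4Dt) = (9.84)²/(4 × 0.79 × 22) = 1.393; exp(−1.393) = 0.2483.
C = 1.238 × 0.2483 = 0.307 kg/m³.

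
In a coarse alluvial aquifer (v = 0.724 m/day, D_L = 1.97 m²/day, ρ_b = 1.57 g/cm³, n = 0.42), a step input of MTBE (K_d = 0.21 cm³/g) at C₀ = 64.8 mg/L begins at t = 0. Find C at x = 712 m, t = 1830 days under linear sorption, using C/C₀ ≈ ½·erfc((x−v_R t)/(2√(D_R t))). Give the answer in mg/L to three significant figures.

44.3 mg/L

Retardation factor R = 1 + ρ_b·K_d/n = 1 + 1.57 × 0.21/0.42 = 1.785.
Sorption retards both mechanisms: v_R = v/R = 0.4056 m/day, D_R = D/R = 1.104 m²/day.
v_R·t = 0.4056 × 1830 = 742.248 m; 2√(D_R t) = 89.90 m; argument = (712 − 742.248)/89.90 = -0.3365.
C = C₀ × ½·erfc(-0.3365) = 64.8 × 0.6829 = 44.3 mg/L.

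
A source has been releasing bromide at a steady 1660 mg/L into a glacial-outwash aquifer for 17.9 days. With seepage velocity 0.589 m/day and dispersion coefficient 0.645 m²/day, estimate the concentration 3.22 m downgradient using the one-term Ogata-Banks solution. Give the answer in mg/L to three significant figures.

For a continuous step input, C/C₀ ≈ ½·erfc((x−vt)/(2√(Dt))).
vt = 0.589 × 17.9 = 10.5431 m and 2√(Dt) = 2√(0.645 × 17.9) = 6.796 m.
Argument (x−vt)/(2√(Dt)) = (3.22 − 10.5431)/6.796 = -1.078; ½·erfc(-1.078) = 0.9363.
C = 1660 × 0.9363 = 1550 mg/L.

1550 mg/L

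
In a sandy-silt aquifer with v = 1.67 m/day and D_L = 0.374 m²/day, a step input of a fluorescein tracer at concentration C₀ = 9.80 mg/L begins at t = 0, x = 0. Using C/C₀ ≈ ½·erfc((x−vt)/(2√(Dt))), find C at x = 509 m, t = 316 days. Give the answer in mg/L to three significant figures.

For a continuous step input, C/C₀ ≈ ½·erfc((x−vt)/(2√(Dt))).
vt = 1.67 × 316 = 527.72 m and 2√(Dt) = 2√(0.374 × 316) = 21.74 m.
Argument (x−vt)/(2√(Dt)) = (509 − 527.72)/21.74 = -0.8611; ½·erfc(-0.8611) = 0.8883.
C = 9.80 × 0.8883 = 8.71 mg/L.

8.71 mg/L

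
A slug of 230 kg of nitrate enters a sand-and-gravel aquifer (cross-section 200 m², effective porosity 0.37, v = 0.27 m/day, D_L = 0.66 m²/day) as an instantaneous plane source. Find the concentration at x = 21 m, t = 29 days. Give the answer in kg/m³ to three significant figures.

0.0208 kg/m³

For an instantaneous plane source, C(x,t) = M/(n_e·A·√(4πDt)) · exp(−(x−vt)²/(4Dt)), with n_e·A the pore (flow) area.
Plume center vt = 0.27 × 29 = 7.83 m, so the well at 21 m is 13.17 m downgradient of the peak.
√(4πDt) = 15.51 m, giving peak height M/(n_e·A·√(4πDt)) = 230/(0.37 × 200 × 15.51) = 0.2004 kg/m³.
(x−vt)²/(4Dt) = (13.17)²/(4 × 0.66 × 29) = 2.266; exp(−2.266) = 0.1037.
C = 0.2004 × 0.1037 = 0.0208 kg/m³.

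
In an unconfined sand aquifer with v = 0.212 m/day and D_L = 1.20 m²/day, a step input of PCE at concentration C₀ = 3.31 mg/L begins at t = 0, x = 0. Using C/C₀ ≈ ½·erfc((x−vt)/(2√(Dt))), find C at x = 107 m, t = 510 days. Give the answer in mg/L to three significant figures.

1.70 mg/L

For a continuous step input, C/C₀ ≈ ½·erfc((x−vt)/(2√(Dt))).
vt = 0.212 × 510 = 108.12 m and 2√(Dt) = 2√(1.20 × 510) = 49.48 m.
Argument (x−vt)/(2√(Dt)) = (107 − 108.12)/49.48 = -0.02264; ½·erfc(-0.02264) = 0.5128.
C = 3.31 × 0.5128 = 1.70 mg/L.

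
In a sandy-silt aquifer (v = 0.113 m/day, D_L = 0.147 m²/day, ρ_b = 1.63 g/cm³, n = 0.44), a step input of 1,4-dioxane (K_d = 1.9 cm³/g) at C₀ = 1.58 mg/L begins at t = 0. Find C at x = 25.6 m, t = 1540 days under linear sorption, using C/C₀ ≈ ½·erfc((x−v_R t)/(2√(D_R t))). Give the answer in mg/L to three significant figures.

Retardation factor R = 1 + ρ_b·K_d/n = 1 + 1.63 × 1.9/0.44 = 8.039.
Sorption retards both mechanisms: v_R = v/R = 0.01406 m/day, D_R = D/R = 0.01829 m²/day.
v_R·t = 0.01406 × 1540 = 21.6524 m; 2√(D_R t) = 10.61 m; argument = (25.6 − 21.6524)/10.61 = 0.3721.
C = C₀ × ½·erfc(0.3721) = 1.58 × 0.2994 = 0.473 mg/L.

0.473 mg/L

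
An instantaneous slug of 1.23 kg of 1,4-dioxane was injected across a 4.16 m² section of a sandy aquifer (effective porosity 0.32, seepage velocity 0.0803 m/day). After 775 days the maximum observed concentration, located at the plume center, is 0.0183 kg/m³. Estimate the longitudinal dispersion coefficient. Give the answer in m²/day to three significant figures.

At the plume center C_max = M/(n_e·A·√(4πDt)), so D = M²/(4πt·(n_e·A·C_max)²).
n_e·A·C_max = 0.32 × 4.16 × 0.0183 = 0.02436 kg/m.
D = 1.23²/(4π × 775 × 0.02436²) = 0.262 m²/day.

0.262 m²/day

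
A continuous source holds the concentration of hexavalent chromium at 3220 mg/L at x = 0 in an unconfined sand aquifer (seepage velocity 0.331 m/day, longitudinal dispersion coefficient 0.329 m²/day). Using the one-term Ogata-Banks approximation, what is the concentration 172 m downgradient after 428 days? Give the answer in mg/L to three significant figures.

114 mg/L

For a continuous step input, C/C₀ ≈ ½·erfc((x−vt)/(2√(Dt))).
vt = 0.331 × 428 = 141.668 m and 2√(Dt) = 2√(0.329 × 428) = 23.73 m.
Argument (x−vt)/(2√(Dt)) = (172 − 141.668)/23.73 = 1.278; ½·erfc(1.278) = 0.03535.
C = 3220 × 0.03535 = 114 mg/L.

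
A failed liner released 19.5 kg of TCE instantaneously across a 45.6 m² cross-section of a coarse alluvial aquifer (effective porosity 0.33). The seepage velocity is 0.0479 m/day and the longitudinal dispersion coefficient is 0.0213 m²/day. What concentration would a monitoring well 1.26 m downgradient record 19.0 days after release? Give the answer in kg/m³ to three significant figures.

For an instantaneous plane source, C(x,t) = M/(n_e·A·√(4πDt)) · exp(−(x−vt)²/(4Dt)), with n_e·A the pore (flow) area.
Plume center vt = 0.0479 × 19.0 = 0.9101 m, so the well at 1.26 m is 0.3499 m downgradient of the peak.
√(4πDt) = 2.255 m, giving peak height M/(n_e·A·√(4πDt)) = 19.5/(0.33 × 45.6 × 2.255) = 0.5747 kg/m³.
(x−vt)²/(4Dt) = (0.3499)²/(4 × 0.0213 × 19.0) = 0.07563; exp(−0.07563) = 0.9272.
C = 0.5747 × 0.9272 = 0.533 kg/m³.

0.533 kg/m³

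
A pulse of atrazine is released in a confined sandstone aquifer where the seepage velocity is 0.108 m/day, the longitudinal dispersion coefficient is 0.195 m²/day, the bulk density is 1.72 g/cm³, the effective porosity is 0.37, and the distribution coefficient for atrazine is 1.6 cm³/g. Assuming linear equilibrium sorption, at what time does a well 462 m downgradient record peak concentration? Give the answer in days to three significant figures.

Retardation factor R = 1 + ρ_b·K_d/n = 1 + 1.72 × 1.6/0.37 = 8.438.
Sorption retards both mechanisms: v_R = v/R = 0.01280 m/day, D_R = D/R = 0.02311 m²/day.
Peak time from v_R²t² + 2D_R t − x² = 0: t = (√(D_R² + v_R²x²) − D_R)/v_R².
√(D_R² + v_R²x²) = √(0.02311² + 0.01280² × 462²) = 5.914; v_R² = 0.0001638.
t = (5.914 − 0.02311)/0.0001638 = 36000 days.

36000 days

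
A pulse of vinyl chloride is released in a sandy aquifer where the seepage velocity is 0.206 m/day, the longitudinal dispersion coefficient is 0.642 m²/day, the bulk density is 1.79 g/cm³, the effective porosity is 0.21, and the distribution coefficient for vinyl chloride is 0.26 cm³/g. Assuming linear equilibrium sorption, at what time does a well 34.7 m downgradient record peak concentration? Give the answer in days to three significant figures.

495 days

Retardation factor R = 1 + ρ_b·K_d/n = 1 + 1.79 × 0.26/0.21 = 3.216.
Sorption retards both mechanisms: v_R = v/R = 0.06405 m/day, D_R = D/R = 0.1996 m²/day.
Peak time from v_R²t² + 2D_R t − x² = 0: t = (√(D_R² + v_R²x²) − D_R)/v_R².
√(D_R² + v_R²x²) = √(0.1996² + 0.06405² × 34.7²) = 2.231; v_R² = 0.004102.
t = (2.231 − 0.1996)/0.004102 = 495 days.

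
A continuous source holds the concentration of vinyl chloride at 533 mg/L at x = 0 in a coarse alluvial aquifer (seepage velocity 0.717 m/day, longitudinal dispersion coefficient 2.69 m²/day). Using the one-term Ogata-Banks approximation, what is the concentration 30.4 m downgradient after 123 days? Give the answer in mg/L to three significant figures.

For a continuous step input, C/C₀ ≈ ½·erfc((x−vt)/(2√(Dt))).
vt = 0.717 × 123 = 88.191 m and 2√(Dt) = 2√(2.69 × 123) = 36.38 m.
Argument (x−vt)/(2√(Dt)) = (30.4 − 88.191)/36.38 = -1.589; ½·erfc(-1.589) = 0.9877.
C = 533 × 0.9877 = 526 mg/L.

526 mg/L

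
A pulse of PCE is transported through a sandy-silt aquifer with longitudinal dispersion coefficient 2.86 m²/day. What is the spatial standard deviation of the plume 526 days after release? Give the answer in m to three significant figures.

54.9 m

Dispersive spreading gives a Gaussian with σ² = 2Dt; advection only shifts the center.
σ = √(2 × 2.86 × 526) = 54.9 m.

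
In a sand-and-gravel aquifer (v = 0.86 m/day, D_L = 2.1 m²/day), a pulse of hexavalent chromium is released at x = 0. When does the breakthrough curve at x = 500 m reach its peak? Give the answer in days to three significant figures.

579 days

For the 1D instantaneous-source solution, setting ∂C/∂t = 0 at fixed x gives v²t² + 2Dt − x² = 0, so t = (√(D² + v²x²) − D)/v².
√(D² + v²x²) = √(2.1² + 0.86² × 500²) = 430.0; v² = 0.7396.
t = (430.0 − 2.1)/0.7396 = 579 days (vs. the pure-advection estimate x/v = 581 d).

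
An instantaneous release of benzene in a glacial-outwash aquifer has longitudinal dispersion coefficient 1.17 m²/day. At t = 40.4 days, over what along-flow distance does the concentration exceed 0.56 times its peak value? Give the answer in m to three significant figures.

20.9 m

The plume is Gaussian with σ = √(2Dt) = √(2 × 1.17 × 40.4) = 9.723 m.
C/C_peak = exp(−Δx²/(2σ²)) = 0.56 ⇒ Δx = σ·√(−2 ln 0.56) = 9.723 × 1.077 = 10.47 m.
Width = 2Δx = 20.9 m.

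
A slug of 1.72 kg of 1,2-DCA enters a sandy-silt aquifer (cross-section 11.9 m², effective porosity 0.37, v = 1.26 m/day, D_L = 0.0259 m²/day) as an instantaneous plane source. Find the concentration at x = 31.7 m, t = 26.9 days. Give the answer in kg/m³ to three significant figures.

For an instantaneous plane source, C(x,t) = M/(n_e·A·√(4πDt)) · exp(−(x−vt)²/(4Dt)), with n_e·A the pore (flow) area.
Plume center vt = 1.26 × 26.9 = 33.894 m, so the well at 31.7 m is 2.194 m upgradient of the peak.
√(4πDt) = 2.959 m, giving peak height M/(n_e·A·√(4πDt)) = 1.72/(0.37 × 11.9 × 2.959) = 0.1320 kg/m³.
(x−vt)²/(4Dt) = (-2.194)²/(4 × 0.0259 × 26.9) = 1.727; exp(−1.727) = 0.1778.
C = 0.1320 × 0.1778 = 0.0235 kg/m³.

0.0235 kg/m³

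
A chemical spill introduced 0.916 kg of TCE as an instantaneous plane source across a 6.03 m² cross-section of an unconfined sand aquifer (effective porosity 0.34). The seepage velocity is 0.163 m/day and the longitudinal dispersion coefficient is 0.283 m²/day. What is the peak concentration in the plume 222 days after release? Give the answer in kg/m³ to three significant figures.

0.0159 kg/m³

The peak of an instantaneous 1D plume sits at x = vt; there the Gaussian factor is 1 and C_max = M/(n_e·A·√(4πDt)), where n_e·A is the pore area the mass is dissolved in.
√(4πDt) = √(4π × 0.283 × 222) = 28.10 m, so C_max = 0.916/(0.34 × 6.03 × 28.10) = 0.0159 kg/m³.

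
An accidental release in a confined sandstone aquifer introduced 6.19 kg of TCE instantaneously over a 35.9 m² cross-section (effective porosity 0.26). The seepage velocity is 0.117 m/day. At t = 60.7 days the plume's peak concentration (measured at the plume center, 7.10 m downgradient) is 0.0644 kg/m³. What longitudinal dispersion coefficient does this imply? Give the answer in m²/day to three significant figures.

At the plume center C_max = M/(n_e·A·√(4πDt)), so D = M²/(4πt·(n_e·A·C_max)²).
n_e·A·C_max = 0.26 × 35.9 × 0.0644 = 0.6011 kg/m.
D = 6.19²/(4π × 60.7 × 0.6011²) = 0.139 m²/day.

0.139 m²/day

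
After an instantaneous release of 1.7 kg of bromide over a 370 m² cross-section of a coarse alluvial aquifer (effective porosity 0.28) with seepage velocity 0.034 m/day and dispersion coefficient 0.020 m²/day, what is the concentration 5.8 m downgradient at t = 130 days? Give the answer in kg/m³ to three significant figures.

For an instantaneous plane source, C(x,t) = M/(n_e·A·√(4πDt)) · exp(−(x−vt)²/(4Dt)), with n_e·A the pore (flow) area.
Plume center vt = 0.034 × 130 = 4.42 m, so the well at 5.8 m is 1.38 m downgradient of the peak.
√(4πDt) = 5.716 m, giving peak height M/(n_e·A·√(4πDt)) = 1.7/(0.28 × 370 × 5.716) = 0.002871 kg/m³.
(x−vt)²/(4Dt) = (1.38)²/(4 × 0.020 × 130) = 0.1831; exp(−0.1831) = 0.8327.
C = 0.002871 × 0.8327 = 0.00239 kg/m³.

0.00239 kg/m³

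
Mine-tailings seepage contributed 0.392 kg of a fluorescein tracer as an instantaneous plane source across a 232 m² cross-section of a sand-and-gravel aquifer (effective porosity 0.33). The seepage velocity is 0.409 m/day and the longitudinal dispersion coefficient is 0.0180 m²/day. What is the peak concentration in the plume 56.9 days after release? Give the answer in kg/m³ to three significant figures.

0.00143 kg/m³

The peak of an instantaneous 1D plume sits at x = vt; there the Gaussian factor is 1 and C_max = M/(n_e·A·√(4πDt)), where n_e·A is the pore area the mass is dissolved in.
√(4πDt) = √(4π × 0.0180 × 56.9) = 3.588 m, so C_max = 0.392/(0.33 × 232 × 3.588) = 0.00143 kg/m³.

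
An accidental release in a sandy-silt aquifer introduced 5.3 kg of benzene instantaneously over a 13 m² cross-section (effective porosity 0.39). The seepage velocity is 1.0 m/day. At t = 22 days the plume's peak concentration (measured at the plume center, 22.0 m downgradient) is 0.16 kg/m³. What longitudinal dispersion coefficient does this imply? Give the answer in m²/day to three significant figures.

At the plume center C_max = M/(n_e·A·√(4πDt)), so D = M²/(4πt·(n_e·A·C_max)²).
n_e·A·C_max = 0.39 × 13 × 0.16 = 0.8112 kg/m.
D = 5.3²/(4π × 22 × 0.8112²) = 0.154 m²/day.

0.154 m²/day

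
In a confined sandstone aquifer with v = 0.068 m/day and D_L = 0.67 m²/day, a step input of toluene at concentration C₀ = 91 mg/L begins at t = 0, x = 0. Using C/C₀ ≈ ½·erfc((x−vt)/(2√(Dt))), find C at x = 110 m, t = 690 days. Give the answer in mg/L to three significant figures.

For a continuous step input, C/C₀ ≈ ½·erfc((x−vt)/(2√(Dt))).
vt = 0.068 × 690 = 46.92 m and 2√(Dt) = 2√(0.67 × 690) = 43.00 m.
Argument (x−vt)/(2√(Dt)) = (110 − 46.92)/43.00 = 1.467; ½·erfc(1.467) = 0.01901.
C = 91 × 0.01901 = 1.73 mg/L.

1.73 mg/L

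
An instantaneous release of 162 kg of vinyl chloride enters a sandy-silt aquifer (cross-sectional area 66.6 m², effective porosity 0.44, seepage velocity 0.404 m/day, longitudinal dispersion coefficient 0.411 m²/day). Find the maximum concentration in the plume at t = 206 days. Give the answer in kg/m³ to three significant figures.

The peak of an instantaneous 1D plume sits at x = vt; there the Gaussian factor is 1 and C_max = M/(n_e·A·√(4πDt)), where n_e·A is the pore area the mass is dissolved in.
√(4πDt) = √(4π × 0.411 × 206) = 32.62 m, so C_max = 162/(0.44 × 66.6 × 32.62) = 0.169 kg/m³.

0.169 kg/m³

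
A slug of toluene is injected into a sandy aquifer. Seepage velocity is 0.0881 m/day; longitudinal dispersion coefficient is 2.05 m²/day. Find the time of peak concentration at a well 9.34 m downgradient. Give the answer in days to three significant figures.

20.5 days

For the 1D instantaneous-source solution, setting ∂C/∂t = 0 at fixed x gives v²t² + 2Dt − x² = 0, so t = (√(D² + v²x²) − D)/v².
√(D² + v²x²) = √(2.05² + 0.0881² × 9.34²) = 2.209; v² = 0.00776161.
t = (2.209 − 2.05)/0.00776161 = 20.5 days (vs. the pure-advection estimate x/v = 106 d).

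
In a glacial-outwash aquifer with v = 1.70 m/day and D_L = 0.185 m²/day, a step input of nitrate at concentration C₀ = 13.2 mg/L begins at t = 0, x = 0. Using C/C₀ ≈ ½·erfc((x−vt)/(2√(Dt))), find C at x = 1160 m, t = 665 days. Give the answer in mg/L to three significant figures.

For a continuous step input, C/C₀ ≈ ½·erfc((x−vt)/(2√(Dt))).
vt = 1.70 × 665 = 1130.5 m and 2√(Dt) = 2√(0.185 × 665) = 22.18 m.
Argument (x−vt)/(2√(Dt)) = (1160 − 1130.5)/22.18 = 1.330; ½·erfc(1.330) = 0.02999.
C = 13.2 × 0.02999 = 0.396 mg/L.

0.396 mg/L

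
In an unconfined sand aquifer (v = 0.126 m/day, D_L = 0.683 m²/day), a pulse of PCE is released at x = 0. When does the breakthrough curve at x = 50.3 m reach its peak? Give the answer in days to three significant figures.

For the 1D instantaneous-source solution, setting ∂C/∂t = 0 at fixed x gives v²t² + 2Dt − x² = 0, so t = (√(D² + v²x²) − D)/v².
√(D² + v²x²) = √(0.683² + 0.126² × 50.3²) = 6.374; v² = 0.015876.
t = (6.374 − 0.683)/0.015876 = 358 days (vs. the pure-advection estimate x/v = 399 d).

358 days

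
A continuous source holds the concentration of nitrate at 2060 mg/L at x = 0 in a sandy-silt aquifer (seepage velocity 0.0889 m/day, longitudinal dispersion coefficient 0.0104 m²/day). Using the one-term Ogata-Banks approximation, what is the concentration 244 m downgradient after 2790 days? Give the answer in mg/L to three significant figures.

1450 mg/L

For a continuous step input, C/C₀ ≈ ½·erfc((x−vt)/(2√(Dt))).
vt = 0.0889 × 2790 = 248.031 m and 2√(Dt) = 2√(0.0104 × 2790) = 10.77 m.
Argument (x−vt)/(2√(Dt)) = (244 − 248.031)/10.77 = -0.3743; ½·erfc(-0.3743) = 0.7017.
C = 2060 × 0.7017 = 1450 mg/L.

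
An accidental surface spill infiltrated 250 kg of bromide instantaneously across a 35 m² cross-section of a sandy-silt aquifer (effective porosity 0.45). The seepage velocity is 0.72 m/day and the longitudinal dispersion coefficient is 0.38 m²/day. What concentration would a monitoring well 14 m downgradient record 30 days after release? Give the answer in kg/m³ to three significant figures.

For an instantaneous plane source, C(x,t) = M/(n_e·A·√(4πDt)) · exp(−(x−vt)²/(4Dt)), with n_e·A the pore (flow) area.
Plume center vt = 0.72 × 30 = 21.6 m, so the well at 14 m is 7.6 m upgradient of the peak.
√(4πDt) = 11.97 m, giving peak height M/(n_e·A·√(4πDt)) = 250/(0.45 × 35 × 11.97) = 1.326 kg/m³.
(x−vt)²/(4Dt) = (-7.6)²/(4 × 0.38 × 30) = 1.267; exp(−1.267) = 0.2817.
C = 1.326 × 0.2817 = 0.374 kg/m³.

0.374 kg/m³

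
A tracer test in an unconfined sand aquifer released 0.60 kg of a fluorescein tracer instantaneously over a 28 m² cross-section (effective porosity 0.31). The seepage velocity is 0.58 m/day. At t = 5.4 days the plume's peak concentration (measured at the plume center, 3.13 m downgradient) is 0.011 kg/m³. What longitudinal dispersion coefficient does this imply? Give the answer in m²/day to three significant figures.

0.582 m²/day

At the plume center C_max = M/(n_e·A·√(4πDt)), so D = M²/(4πt·(n_e·A·C_max)²).
n_e·A·C_max = 0.31 × 28 × 0.011 = 0.09548 kg/m.
D = 0.60²/(4π × 5.4 × 0.09548²) = 0.582 m²/day.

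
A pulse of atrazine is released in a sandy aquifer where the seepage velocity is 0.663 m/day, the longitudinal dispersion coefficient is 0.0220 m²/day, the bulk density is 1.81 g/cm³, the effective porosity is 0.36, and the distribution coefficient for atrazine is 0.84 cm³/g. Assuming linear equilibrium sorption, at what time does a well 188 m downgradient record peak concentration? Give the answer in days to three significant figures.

1480 days

Retardation factor R = 1 + ρ_b·K_d/n = 1 + 1.81 × 0.84/0.36 = 5.223.
Sorption retards both mechanisms: v_R = v/R = 0.1269 m/day, D_R = D/R = 0.004212 m²/day.
Peak time from v_R²t² + 2D_R t − x² = 0: t = (√(D_R² + v_R²x²) − D_R)/v_R².
√(D_R² + v_R²x²) = √(0.004212² + 0.1269² × 188²) = 23.86; v_R² = 0.01610.
t = (23.86 − 0.004212)/0.01610 = 1480 days.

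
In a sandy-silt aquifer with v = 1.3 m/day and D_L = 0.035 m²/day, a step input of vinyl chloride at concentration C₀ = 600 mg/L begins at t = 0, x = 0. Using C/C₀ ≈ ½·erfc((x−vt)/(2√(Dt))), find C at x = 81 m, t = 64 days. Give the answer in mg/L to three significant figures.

510 mg/L

For a continuous step input, C/C₀ ≈ ½·erfc((x−vt)/(2√(Dt))).
vt = 1.3 × 64 = 83.2 m and 2√(Dt) = 2√(0.035 × 64) = 2.993 m.
Argument (x−vt)/(2√(Dt)) = (81 − 83.2)/2.993 = -0.7350; ½·erfc(-0.7350) = 0.8507.
C = 600 × 0.8507 = 510 mg/L.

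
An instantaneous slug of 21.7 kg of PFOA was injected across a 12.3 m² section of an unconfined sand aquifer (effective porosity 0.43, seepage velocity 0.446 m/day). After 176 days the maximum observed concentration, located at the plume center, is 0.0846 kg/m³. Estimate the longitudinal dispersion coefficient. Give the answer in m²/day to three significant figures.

At the plume center C_max = M/(n_e·A·√(4πDt)), so D = M²/(4πt·(n_e·A·C_max)²).
n_e·A·C_max = 0.43 × 12.3 × 0.0846 = 0.4474 kg/m.
D = 21.7²/(4π × 176 × 0.4474²) = 1.06 m²/day.

1.06 m²/day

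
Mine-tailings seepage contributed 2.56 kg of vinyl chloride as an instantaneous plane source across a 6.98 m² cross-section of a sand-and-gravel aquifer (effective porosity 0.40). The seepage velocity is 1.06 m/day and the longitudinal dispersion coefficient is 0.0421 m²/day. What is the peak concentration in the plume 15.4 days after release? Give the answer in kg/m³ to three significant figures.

The peak of an instantaneous 1D plume sits at x = vt; there the Gaussian factor is 1 and C_max = M/(n_e·A·√(4πDt)), where n_e·A is the pore area the mass is dissolved in.
√(4πDt) = √(4π × 0.0421 × 15.4) = 2.854 m, so C_max = 2.56/(0.40 × 6.98 × 2.854) = 0.321 kg/m³.

0.321 kg/m³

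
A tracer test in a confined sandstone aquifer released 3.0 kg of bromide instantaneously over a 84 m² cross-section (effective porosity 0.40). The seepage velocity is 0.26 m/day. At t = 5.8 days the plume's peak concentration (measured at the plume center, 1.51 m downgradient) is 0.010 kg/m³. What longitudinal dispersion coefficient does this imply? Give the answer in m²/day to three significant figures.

1.09 m²/day

At the plume center C_max = M/(n_e·A·√(4πDt)), so D = M²/(4πt·(n_e·A·C_max)²).
n_e·A·C_max = 0.40 × 84 × 0.010 = 0.3360 kg/m.
D = 3.0²/(4π × 5.8 × 0.3360²) = 1.09 m²/day.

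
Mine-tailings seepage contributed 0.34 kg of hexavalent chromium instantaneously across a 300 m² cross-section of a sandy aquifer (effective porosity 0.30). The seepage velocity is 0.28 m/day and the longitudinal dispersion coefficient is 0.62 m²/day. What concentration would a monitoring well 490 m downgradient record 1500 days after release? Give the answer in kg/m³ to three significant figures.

For an instantaneous plane source, C(x,t) = M/(n_e·A·√(4πDt)) · exp(−(x−vt)²/(4Dt)), with n_e·A the pore (flow) area.
Plume center vt = 0.28 × 1500 = 420 m, so the well at 490 m is 70 m downgradient of the peak.
√(4πDt) = 108.1 m, giving peak height M/(n_e·A·√(4πDt)) = 0.34/(0.30 × 300 × 108.1) = 3.495e-05 kg/m³.
(x−vt)²/(4Dt) = (70)²/(4 × 0.62 × 1500) = 1.317; exp(−1.317) = 0.2679.
C = 3.495e-05 × 0.2679 = 9.36e-06 kg/m³.

9.36e-06 kg/m³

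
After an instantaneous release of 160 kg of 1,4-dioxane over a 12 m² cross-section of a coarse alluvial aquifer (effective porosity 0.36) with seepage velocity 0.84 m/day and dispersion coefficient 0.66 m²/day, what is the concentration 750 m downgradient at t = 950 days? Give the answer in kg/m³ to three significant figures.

0.167 kg/m³

For an instantaneous plane source, C(x,t) = M/(n_e·A·√(4πDt)) · exp(−(x−vt)²/(4Dt)), with n_e·A the pore (flow) area.
Plume center vt = 0.84 × 950 = 798 m, so the well at 750 m is 48 m upgradient of the peak.
√(4πDt) = 88.76 m, giving peak height M/(n_e·A·√(4πDt)) = 160/(0.36 × 12 × 88.76) = 0.4173 kg/m³.
(x−vt)²/(4Dt) = (-48)²/(4 × 0.66 × 950) = 0.9187; exp(−0.9187) = 0.3990.
C = 0.4173 × 0.3990 = 0.167 kg/m³.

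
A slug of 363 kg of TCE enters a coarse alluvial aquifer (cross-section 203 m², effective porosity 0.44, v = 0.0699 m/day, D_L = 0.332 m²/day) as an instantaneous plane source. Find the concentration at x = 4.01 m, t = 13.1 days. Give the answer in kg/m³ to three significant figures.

0.317 kg/m³

For an instantaneous plane source, C(x,t) = M/(n_e·A·√(4πDt)) · exp(−(x−vt)²/(4Dt)), with n_e·A the pore (flow) area.
Plume center vt = 0.0699 × 13.1 = 0.91569 m, so the well at 4.01 m is 3.09431 m downgradient of the peak.
√(4πDt) = 7.393 m, giving peak height M/(n_e·A·√(4πDt)) = 363/(0.44 × 203 × 7.393) = 0.5497 kg/m³.
(x−vt)²/(4Dt) = (3.09431)²/(4 × 0.332 × 13.1) = 0.5504; exp(−0.5504) = 0.5767.
C = 0.5497 × 0.5767 = 0.317 kg/m³.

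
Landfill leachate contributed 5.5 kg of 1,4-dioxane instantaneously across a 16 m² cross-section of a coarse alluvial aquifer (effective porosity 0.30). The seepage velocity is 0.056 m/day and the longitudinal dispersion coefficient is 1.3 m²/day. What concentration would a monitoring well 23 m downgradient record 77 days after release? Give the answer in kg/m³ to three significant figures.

0.0135 kg/m³

For an instantaneous plane source, C(x,t) = M/(n_e·A·√(4πDt)) · exp(−(x−vt)²/(4Dt)), with n_e·A the pore (flow) area.
Plume center vt = 0.056 × 77 = 4.312 m, so the well at 23 m is 18.688 m downgradient of the peak.
√(4πDt) = 35.47 m, giving peak height M/(n_e·A·√(4πDt)) = 5.5/(0.30 × 16 × 35.47) = 0.03230 kg/m³.
(x−vt)²/(4Dt) = (18.688)²/(4 × 1.3 × 77) = 0.8722; exp(−0.8722) = 0.4180.
C = 0.03230 × 0.4180 = 0.0135 kg/m³.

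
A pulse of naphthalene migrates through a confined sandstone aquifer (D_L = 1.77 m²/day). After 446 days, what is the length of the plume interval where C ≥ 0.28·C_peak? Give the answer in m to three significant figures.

127 m

The plume is Gaussian with σ = √(2Dt) = √(2 × 1.77 × 446) = 39.73 m.
C/C_peak = exp(−Δx²/(2σ²)) = 0.28 ⇒ Δx = σ·√(−2 ln 0.28) = 39.73 × 1.596 = 63.41 m.
Width = 2Δx = 127 m.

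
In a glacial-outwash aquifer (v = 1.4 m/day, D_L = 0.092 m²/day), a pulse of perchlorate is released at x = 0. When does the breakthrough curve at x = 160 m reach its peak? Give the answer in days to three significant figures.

114 days

For the 1D instantaneous-source solution, setting ∂C/∂t = 0 at fixed x gives v²t² + 2Dt − x² = 0, so t = (√(D² + v²x²) − D)/v².
√(D² + v²x²) = √(0.092² + 1.4² × 160²) = 224.0; v² = 1.96.
t = (224.0 − 0.092)/1.96 = 114 days (vs. the pure-advection estimate x/v = 114 d).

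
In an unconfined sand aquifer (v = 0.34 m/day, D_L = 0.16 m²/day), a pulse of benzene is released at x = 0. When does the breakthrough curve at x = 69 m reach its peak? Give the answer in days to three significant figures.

For the 1D instantaneous-source solution, setting ∂C/∂t = 0 at fixed x gives v²t² + 2Dt − x² = 0, so t = (√(D² + v²x²) − D)/v².
√(D² + v²x²) = √(0.16² + 0.34² × 69²) = 23.46; v² = 0.1156.
t = (23.46 − 0.16)/0.1156 = 202 days (vs. the pure-advection estimate x/v = 203 d).

202 days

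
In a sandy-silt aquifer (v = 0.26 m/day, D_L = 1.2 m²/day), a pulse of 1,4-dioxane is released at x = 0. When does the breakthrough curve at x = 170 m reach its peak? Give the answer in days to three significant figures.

For the 1D instantaneous-source solution, setting ∂C/∂t = 0 at fixed x gives v²t² + 2Dt − x² = 0, so t = (√(D² + v²x²) − D)/v².
√(D² + v²x²) = √(1.2² + 0.26² × 170²) = 44.22; v² = 0.0676.
t = (44.22 − 1.2)/0.0676 = 636 days (vs. the pure-advection estimate x/v = 654 d).

636 days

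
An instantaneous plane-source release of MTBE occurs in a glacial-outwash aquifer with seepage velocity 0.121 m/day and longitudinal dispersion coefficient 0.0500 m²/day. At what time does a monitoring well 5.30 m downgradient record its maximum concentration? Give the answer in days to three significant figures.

40.5 days

For the 1D instantaneous-source solution, setting ∂C/∂t = 0 at fixed x gives v²t² + 2Dt − x² = 0, so t = (√(D² + v²x²) − D)/v².
√(D² + v²x²) = √(0.0500² + 0.121² × 5.30²) = 0.6432; v² = 0.014641.
t = (0.6432 − 0.0500)/0.014641 = 40.5 days (vs. the pure-advection estimate x/v = 43.8 d).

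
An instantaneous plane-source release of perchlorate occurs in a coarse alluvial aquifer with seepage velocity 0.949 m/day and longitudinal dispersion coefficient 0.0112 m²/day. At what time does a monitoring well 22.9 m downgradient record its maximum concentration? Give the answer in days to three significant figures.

24.1 days

For the 1D instantaneous-source solution, setting ∂C/∂t = 0 at fixed x gives v²t² + 2Dt − x² = 0, so t = (√(D² + v²x²) − D)/v².
√(D² + v²x²) = √(0.0112² + 0.949² × 22.9²) = 21.73; v² = 0.900601.
t = (21.73 − 0.0112)/0.900601 = 24.1 days (vs. the pure-advection estimate x/v = 24.1 d).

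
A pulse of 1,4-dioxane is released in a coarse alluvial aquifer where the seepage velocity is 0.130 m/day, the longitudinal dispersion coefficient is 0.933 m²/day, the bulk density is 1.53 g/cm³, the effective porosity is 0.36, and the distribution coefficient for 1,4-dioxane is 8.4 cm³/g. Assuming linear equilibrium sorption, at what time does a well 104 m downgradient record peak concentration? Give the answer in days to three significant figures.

Retardation factor R = 1 + ρ_b·K_d/n = 1 + 1.53 × 8.4/0.36 = 36.70.
Sorption retards both mechanisms: v_R = v/R = 0.003542 m/day, D_R = D/R = 0.02542 m²/day.
Peak time from v_R²t² + 2D_R t − x² = 0: t = (√(D_R² + v_R²x²) − D_R)/v_R².
√(D_R² + v_R²x²) = √(0.02542² + 0.003542² × 104²) = 0.3692; v_R² = 1.255e-05.
t = (0.3692 − 0.02542)/1.255e-05 = 27400 days.

27400 days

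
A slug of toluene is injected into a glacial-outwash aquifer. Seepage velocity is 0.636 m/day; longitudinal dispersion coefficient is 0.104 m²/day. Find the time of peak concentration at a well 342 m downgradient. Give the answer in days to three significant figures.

537 days

For the 1D instantaneous-source solution, setting ∂C/∂t = 0 at fixed x gives v²t² + 2Dt − x² = 0, so t = (√(D² + v²x²) − D)/v².
√(D² + v²x²) = √(0.104² + 0.636² × 342²) = 217.5; v² = 0.404496.
t = (217.5 − 0.104)/0.404496 = 537 days (vs. the pure-advection estimate x/v = 538 d).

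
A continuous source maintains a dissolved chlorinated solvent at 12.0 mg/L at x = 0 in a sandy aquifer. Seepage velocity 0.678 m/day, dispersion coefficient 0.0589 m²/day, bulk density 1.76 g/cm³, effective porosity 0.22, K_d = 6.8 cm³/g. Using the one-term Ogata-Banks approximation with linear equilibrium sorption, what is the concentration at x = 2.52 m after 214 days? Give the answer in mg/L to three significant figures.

6.70 mg/L

Retardation factor R = 1 + ρ_b·K_d/n = 1 + 1.76 × 6.8/0.22 = 55.40.
Sorption retards both mechanisms: v_R = v/R = 0.01224 m/day, D_R = D/R = 0.001063 m²/day.
v_R·t = 0.01224 × 214 = 2.61936 m; 2√(D_R t) = 0.9539 m; argument = (2.52 − 2.61936)/0.9539 = -0.1042.
C = C₀ × ½·erfc(-0.1042) = 12.0 × 0.5586 = 6.70 mg/L.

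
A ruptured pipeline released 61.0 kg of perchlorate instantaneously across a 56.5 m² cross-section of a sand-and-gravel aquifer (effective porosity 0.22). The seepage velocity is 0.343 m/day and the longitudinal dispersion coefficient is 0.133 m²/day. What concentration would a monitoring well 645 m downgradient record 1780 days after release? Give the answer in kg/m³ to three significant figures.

0.0257 kg/m³

For an instantaneous plane source, C(x,t) = M/(n_e·A·√(4πDt)) · exp(−(x−vt)²/(4Dt)), with n_e·A the pore (flow) area.
Plume center vt = 0.343 × 1780 = 610.54 m, so the well at 645 m is 34.46 m downgradient of the peak.
√(4πDt) = 54.54 m, giving peak height M/(n_e·A·√(4πDt)) = 61.0/(0.22 × 56.5 × 54.54) = 0.08998 kg/m³.
(x−vt)²/(4Dt) = (34.46)²/(4 × 0.133 × 1780) = 1.254; exp(−1.254) = 0.2854.
C = 0.08998 × 0.2854 = 0.0257 kg/m³.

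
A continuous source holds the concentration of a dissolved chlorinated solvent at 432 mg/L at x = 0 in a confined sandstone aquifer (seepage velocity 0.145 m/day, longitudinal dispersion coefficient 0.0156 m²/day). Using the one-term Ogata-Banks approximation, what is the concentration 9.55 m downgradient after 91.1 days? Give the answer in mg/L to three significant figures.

426 mg/L

For a continuous step input, C/C₀ ≈ ½·erfc((x−vt)/(2√(Dt))).
vt = 0.145 × 91.1 = 13.2095 m and 2√(Dt) = 2√(0.0156 × 91.1) = 2.384 m.
Argument (x−vt)/(2√(Dt)) = (9.55 − 13.2095)/2.384 = -1.535; ½·erfc(-1.535) = 0.9850.
C = 432 × 0.9850 = 426 mg/L.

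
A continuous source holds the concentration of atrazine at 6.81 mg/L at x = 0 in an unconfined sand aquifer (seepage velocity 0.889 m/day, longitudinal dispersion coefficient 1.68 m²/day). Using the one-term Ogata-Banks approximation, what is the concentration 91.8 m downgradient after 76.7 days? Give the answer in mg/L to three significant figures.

For a continuous step input, C/C₀ ≈ ½·erfc((x−vt)/(2√(Dt))).
vt = 0.889 × 76.7 = 68.1863 m and 2√(Dt) = 2√(1.68 × 76.7) = 22.70 m.
Argument (x−vt)/(2√(Dt)) = (91.8 − 68.1863)/22.70 = 1.040; ½·erfc(1.040) = 0.07068.
C = 6.81 × 0.07068 = 0.481 mg/L.

0.481 mg/L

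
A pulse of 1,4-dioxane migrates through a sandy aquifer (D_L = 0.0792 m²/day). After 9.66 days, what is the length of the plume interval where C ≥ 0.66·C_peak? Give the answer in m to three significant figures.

The plume is Gaussian with σ = √(2Dt) = √(2 × 0.0792 × 9.66) = 1.237 m.
C/C_peak = exp(−Δx²/(2σ²)) = 0.66 ⇒ Δx = σ·√(−2 ln 0.66) = 1.237 × 0.9116 = 1.128 m.
Width = 2Δx = 2.26 m.

2.26 m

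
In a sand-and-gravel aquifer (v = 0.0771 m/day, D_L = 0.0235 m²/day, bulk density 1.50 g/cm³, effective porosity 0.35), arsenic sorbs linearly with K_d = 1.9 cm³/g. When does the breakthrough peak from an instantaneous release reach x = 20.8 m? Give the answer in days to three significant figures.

Retardation factor R = 1 + ρ_b·K_d/n = 1 + 1.50 × 1.9/0.35 = 9.143.
Sorption retards both mechanisms: v_R = v/R = 0.008433 m/day, D_R = D/R = 0.002570 m²/day.
Peak time from v_R²t² + 2D_R t − x² = 0: t = (√(D_R² + v_R²x²) − D_R)/v_R².
√(D_R² + v_R²x²) = √(0.002570² + 0.008433² × 20.8²) = 0.1754; v_R² = 7.112e-05.
t = (0.1754 − 0.002570)/7.112e-05 = 2430 days.

2430 days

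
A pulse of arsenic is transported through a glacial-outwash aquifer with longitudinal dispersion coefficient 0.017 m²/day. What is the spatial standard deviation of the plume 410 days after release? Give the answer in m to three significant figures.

3.73 m

Dispersive spreading gives a Gaussian with σ² = 2Dt; advection only shifts the center.
σ = √(2 × 0.017 × 410) = 3.73 m.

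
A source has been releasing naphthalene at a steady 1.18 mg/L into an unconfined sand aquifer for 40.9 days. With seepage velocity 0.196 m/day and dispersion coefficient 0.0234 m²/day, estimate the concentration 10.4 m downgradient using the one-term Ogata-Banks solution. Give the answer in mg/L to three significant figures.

For a continuous step input, C/C₀ ≈ ½·erfc((x−vt)/(2√(Dt))).
vt = 0.196 × 40.9 = 8.0164 m and 2√(Dt) = 2√(0.0234 × 40.9) = 1.957 m.
Argument (x−vt)/(2√(Dt)) = (10.4 − 8.0164)/1.957 = 1.218; ½·erfc(1.218) = 0.04249.
C = 1.18 × 0.04249 = 0.0501 mg/L.

0.0501 mg/L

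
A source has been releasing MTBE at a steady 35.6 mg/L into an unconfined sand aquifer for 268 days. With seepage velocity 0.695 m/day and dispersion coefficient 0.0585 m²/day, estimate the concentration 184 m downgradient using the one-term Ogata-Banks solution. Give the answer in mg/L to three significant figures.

For a continuous step input, C/C₀ ≈ ½·erfc((x−vt)/(2√(Dt))).
vt = 0.695 × 268 = 186.26 m and 2√(Dt) = 2√(0.0585 × 268) = 7.919 m.
Argument (x−vt)/(2√(Dt)) = (184 − 186.26)/7.919 = -0.2854; ½·erfc(-0.2854) = 0.6568.
C = 35.6 × 0.6568 = 23.4 mg/L.

23.4 mg/L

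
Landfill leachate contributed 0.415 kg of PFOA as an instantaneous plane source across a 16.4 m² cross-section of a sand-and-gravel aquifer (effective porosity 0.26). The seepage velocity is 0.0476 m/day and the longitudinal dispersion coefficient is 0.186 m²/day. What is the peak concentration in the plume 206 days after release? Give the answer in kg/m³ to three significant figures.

The peak of an instantaneous 1D plume sits at x = vt; there the Gaussian factor is 1 and C_max = M/(n_e·A·√(4πDt)), where n_e·A is the pore area the mass is dissolved in.
√(4πDt) = √(4π × 0.186 × 206) = 21.94 m, so C_max = 0.415/(0.26 × 16.4 × 21.94) = 0.00444 kg/m³.

0.00444 kg/m³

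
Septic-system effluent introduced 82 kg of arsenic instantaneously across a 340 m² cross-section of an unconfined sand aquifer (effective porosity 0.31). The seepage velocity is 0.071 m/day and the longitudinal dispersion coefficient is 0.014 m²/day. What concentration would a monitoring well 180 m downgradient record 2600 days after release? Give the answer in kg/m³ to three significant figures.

0.0315 kg/m³

For an instantaneous plane source, C(x,t) = M/(n_e·A·√(4πDt)) · exp(−(x−vt)²/(4Dt)), with n_e·A the pore (flow) area.
Plume center vt = 0.071 × 2600 = 184.6 m, so the well at 180 m is 4.6 m upgradient of the peak.
√(4πDt) = 21.39 m, giving peak height M/(n_e·A·√(4πDt)) = 82/(0.31 × 340 × 21.39) = 0.03637 kg/m³.
(x−vt)²/(4Dt) = (-4.6)²/(4 × 0.014 × 2600) = 0.1453; exp(−0.1453) = 0.8648.
C = 0.03637 × 0.8648 = 0.0315 kg/m³.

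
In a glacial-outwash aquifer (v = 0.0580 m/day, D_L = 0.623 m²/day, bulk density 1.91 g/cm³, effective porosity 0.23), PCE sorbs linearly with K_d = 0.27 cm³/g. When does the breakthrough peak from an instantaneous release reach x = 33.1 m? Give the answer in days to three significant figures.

Retardation factor R = 1 + ρ_b·K_d/n = 1 + 1.91 × 0.27/0.23 = 3.242.
Sorption retards both mechanisms: v_R = v/R = 0.01789 m/day, D_R = D/R = 0.1922 m²/day.
Peak time from v_R²t² + 2D_R t − x² = 0: t = (√(D_R² + v_R²x²) − D_R)/v_R².
√(D_R² + v_R²x²) = √(0.1922² + 0.01789² × 33.1²) = 0.6226; v_R² = 0.0003201.
t = (0.6226 − 0.1922)/0.0003201 = 1340 days.

1340 days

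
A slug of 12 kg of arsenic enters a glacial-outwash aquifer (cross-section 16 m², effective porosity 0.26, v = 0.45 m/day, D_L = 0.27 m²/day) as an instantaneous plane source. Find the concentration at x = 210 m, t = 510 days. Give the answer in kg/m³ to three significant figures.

For an instantaneous plane source, C(x,t) = M/(n_e·A·√(4πDt)) · exp(−(x−vt)²/(4Dt)), with n_e·A the pore (flow) area.
Plume center vt = 0.45 × 510 = 229.5 m, so the well at 210 m is 19.5 m upgradient of the peak.
√(4πDt) = 41.60 m, giving peak height M/(n_e·A·√(4πDt)) = 12/(0.26 × 16 × 41.60) = 0.06934 kg/m³.
(x−vt)²/(4Dt) = (-19.5)²/(4 × 0.27 × 510) = 0.6904; exp(−0.6904) = 0.5014.
C = 0.06934 × 0.5014 = 0.0348 kg/m³.

0.0348 kg/m³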